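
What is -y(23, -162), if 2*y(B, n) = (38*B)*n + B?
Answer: 141565/2 ≈ 70783.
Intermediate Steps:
y(B, n) = B/2 + 19*B*n (y(B, n) = ((38*B)*n + B)/2 = (38*B*n + B)/2 = (B + 38*B*n)/2 = B/2 + 19*B*n)
-y(23, -162) = -23*(1 + 38*(-162))/2 = -23*(1 - 6156)/2 = -23*(-6155)/2 = -1*(-141565/2) = 141565/2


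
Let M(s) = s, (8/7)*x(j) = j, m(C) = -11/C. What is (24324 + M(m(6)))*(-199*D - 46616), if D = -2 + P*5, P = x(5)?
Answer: -59039967877/48 ≈ -1.2300e+9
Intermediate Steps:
x(j) = 7*j/8
P = 35/8 (P = (7/8)*5 = 35/8 ≈ 4.3750)
D = 159/8 (D = -2 + (35/8)*5 = -2 + 175/8 = 159/8 ≈ 19.875)
(24324 + M(m(6)))*(-199*D - 46616) = (24324 - 11/6)*(-199*159/8 - 46616) = (24324 - 11*1/6)*(-31641/8 - 46616) = (24324 - 11/6)*(-404569/8) = (145933/6)*(-404569/8) = -59039967877/48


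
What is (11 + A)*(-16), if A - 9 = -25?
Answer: 80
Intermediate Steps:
A = -16 (A = 9 - 25 = -16)
(11 + A)*(-16) = (11 - 16)*(-16) = -5*(-16) = 80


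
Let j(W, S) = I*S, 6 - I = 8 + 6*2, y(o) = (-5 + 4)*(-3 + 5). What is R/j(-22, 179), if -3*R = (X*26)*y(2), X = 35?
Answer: -130/537 ≈ -0.24209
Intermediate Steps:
y(o) = -2 (y(o) = -1*2 = -2)
I = -14 (I = 6 - (8 + 6*2) = 6 - (8 + 12) = 6 - 1*20 = 6 - 20 = -14)
j(W, S) = -14*S
R = 1820/3 (R = -35*26*(-2)/3 = -910*(-2)/3 = -1/3*(-1820) = 1820/3 ≈ 606.67)
R/j(-22, 179) = 1820/(3*((-14*179))) = (1820/3)/(-2506) = (1820/3)*(-1/2506) = -130/537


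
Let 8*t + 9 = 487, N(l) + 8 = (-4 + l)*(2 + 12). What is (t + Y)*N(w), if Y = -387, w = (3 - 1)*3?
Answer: -6545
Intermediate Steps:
w = 6 (w = 2*3 = 6)
N(l) = -64 + 14*l (N(l) = -8 + (-4 + l)*(2 + 12) = -8 + (-4 + l)*14 = -8 + (-56 + 14*l) = -64 + 14*l)
t = 239/4 (t = -9/8 + (1/8)*487 = -9/8 + 487/8 = 239/4 ≈ 59.750)
(t + Y)*N(w) = (239/4 - 387)*(-64 + 14*6) = -1309*(-64 + 84)/4 = -1309/4*20 = -6545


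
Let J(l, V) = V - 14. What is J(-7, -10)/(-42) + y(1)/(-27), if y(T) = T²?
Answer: 101/189 ≈ 0.53439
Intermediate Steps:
J(l, V) = -14 + V
J(-7, -10)/(-42) + y(1)/(-27) = (-14 - 10)/(-42) + 1²/(-27) = -24*(-1/42) + 1*(-1/27) = 4/7 - 1/27 = 101/189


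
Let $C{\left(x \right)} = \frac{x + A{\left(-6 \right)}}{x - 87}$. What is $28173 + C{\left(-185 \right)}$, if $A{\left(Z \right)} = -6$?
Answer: $\frac{7663247}{272} \approx 28174.0$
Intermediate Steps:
$C{\left(x \right)} = \frac{-6 + x}{-87 + x}$ ($C{\left(x \right)} = \frac{x - 6}{x - 87} = \frac{-6 + x}{-87 + x}$)
$28173 + C{\left(-185 \right)} = 28173 + \frac{-6 - 185}{-87 - 185} = 28173 + \frac{1}{-272} \left(-191\right) = 28173 - - \frac{191}{272} = 28173 + \frac{191}{272} = \frac{7663247}{272}$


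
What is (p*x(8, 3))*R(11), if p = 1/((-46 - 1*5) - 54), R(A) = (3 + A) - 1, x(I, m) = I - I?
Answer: 0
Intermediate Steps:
x(I, m) = 0
R(A) = 2 + A
p = -1/105 (p = 1/((-46 - 5) - 54) = 1/(-51 - 54) = 1/(-105) = -1/105 ≈ -0.0095238)
(p*x(8, 3))*R(11) = (-1/105*0)*(2 + 11) = 0*13 = 0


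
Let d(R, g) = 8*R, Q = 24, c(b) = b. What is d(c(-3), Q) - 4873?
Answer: -4897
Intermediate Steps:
d(c(-3), Q) - 4873 = 8*(-3) - 4873 = -24 - 4873 = -4897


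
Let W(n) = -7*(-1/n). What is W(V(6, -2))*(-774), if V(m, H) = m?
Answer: -903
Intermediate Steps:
W(n) = 7/n (W(n) = -(-7)/n = 7/n)
W(V(6, -2))*(-774) = (7/6)*(-774) = -903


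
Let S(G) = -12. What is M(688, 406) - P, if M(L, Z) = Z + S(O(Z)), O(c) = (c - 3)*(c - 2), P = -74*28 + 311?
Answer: 2155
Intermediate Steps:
P = -1761 (P = -2072 + 311 = -1761)
O(c) = (-3 + c)*(-2 + c)
M(L, Z) = -12 + Z (M(L, Z) = Z - 12 = -12 + Z)
M(688, 406) - P = (-12 + 406) - 1*(-1761) = 394 + 1761 = 2155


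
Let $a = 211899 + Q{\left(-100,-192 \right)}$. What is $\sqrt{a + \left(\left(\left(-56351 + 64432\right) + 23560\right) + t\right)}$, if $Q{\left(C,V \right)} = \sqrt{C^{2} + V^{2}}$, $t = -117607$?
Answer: $\sqrt{125933 + 4 \sqrt{2929}} \approx 355.18$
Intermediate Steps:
$a = 211899 + 4 \sqrt{2929}$ ($a = 211899 + \sqrt{\left(-100\right)^{2} + \left(-192\right)^{2}} = 211899 + \sqrt{10000 + 36864} = 211899 + \sqrt{46864} = 211899 + 4 \sqrt{2929} \approx 2.1212 \cdot 10^{5}$)
$\sqrt{a + \left(\left(\left(-56351 + 64432\right) + 23560\right) + t\right)} = \sqrt{\left(211899 + 4 \sqrt{2929}\right) + \left(\left(\left(-56351 + 64432\right) + 23560\right) - 117607\right)} = \sqrt{\left(211899 + 4 \sqrt{2929}\right) + \left(\left(8081 + 23560\right) - 117607\right)} = \sqrt{\left(211899 + 4 \sqrt{2929}\right) + \left(31641 - 117607\right)} = \sqrt{\left(211899 + 4 \sqrt{2929}\right) - 85966} = \sqrt{125933 + 4 \sqrt{2929}}$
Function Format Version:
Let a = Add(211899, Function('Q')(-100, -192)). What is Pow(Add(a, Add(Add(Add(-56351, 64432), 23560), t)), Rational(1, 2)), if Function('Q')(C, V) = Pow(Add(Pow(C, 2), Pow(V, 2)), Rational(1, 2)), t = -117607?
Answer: Pow(Add(125933, Mul(4, Pow(2929, Rational(1, 2)))), Rational(1, 2)) ≈ 355.18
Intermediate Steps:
a = Add(211899, Mul(4, Pow(2929, Rational(1, 2)))) (a = Add(211899, Pow(Add(Pow(-100, 2), Pow(-192, 2)), Rational(1, 2))) = Add(211899, Pow(Add(10000, 36864), Rational(1, 2))) = Add(211899, Pow(46864, Rational(1, 2))) = Add(211899, Mul(4, Pow(2929, Rational(1, 2)))) ≈ 2.1212e+5)
Pow(Add(a, Add(Add(Add(-56351, 64432), 23560), t)), Rational(1, 2)) = Pow(Add(Add(211899, Mul(4, Pow(2929, Rational(1, 2)))), Add(Add(Add(-56351, 64432), 23560), -117607)), Rational(1, 2)) = Pow(Add(Add(211899, Mul(4, Pow(2929, Rational(1, 2)))), Add(Add(8081, 23560), -117607)), Rational(1, 2)) = Pow(Add(Add(211899, Mul(4, Pow(2929, Rational(1, 2)))), Add(31641, -117607)), Rational(1, 2)) = Pow(Add(Add(211899, Mul(4, Pow(2929, Rational(1, 2)))), -85966), Rational(1, 2)) = Pow(Add(125933, Mul(4, Pow(2929, Rational(1, 2)))), Rational(1, 2))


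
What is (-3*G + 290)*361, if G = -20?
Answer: 126350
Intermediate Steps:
(-3*G + 290)*361 = (-3*(-20) + 290)*361 = (60 + 290)*361 = 350*361 = 126350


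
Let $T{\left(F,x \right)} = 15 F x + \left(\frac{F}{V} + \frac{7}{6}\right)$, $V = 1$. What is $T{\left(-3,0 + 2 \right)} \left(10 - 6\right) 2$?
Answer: $- \frac{2204}{3} \approx -734.67$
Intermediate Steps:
$T{\left(F,x \right)} = \frac{7}{6} + F + 15 F x$ ($T{\left(F,x \right)} = 15 F x + \left(\frac{F}{1} + \frac{7}{6}\right) = 15 F x + \left(F 1 + 7 \cdot \frac{1}{6}\right) = 15 F x + \left(F + \frac{7}{6}\right) = 15 F x + \left(\frac{7}{6} + F\right) = \frac{7}{6} + F + 15 F x$)
$T{\left(-3,0 + 2 \right)} \left(10 - 6\right) 2 = \left(\frac{7}{6} - 3 + 15 \left(-3\right) \left(0 + 2\right)\right) \left(10 - 6\right) 2 = \left(\frac{7}{6} - 3 + 15 \left(-3\right) 2\right) 4 \cdot 2 = \left(\frac{7}{6} - 3 - 90\right) 8 = \left(- \frac{551}{6}\right) 8 = - \frac{2204}{3}$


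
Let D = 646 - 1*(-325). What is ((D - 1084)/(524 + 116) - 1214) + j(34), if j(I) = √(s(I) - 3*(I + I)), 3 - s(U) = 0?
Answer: -777073/640 + I*√201 ≈ -1214.2 + 14.177*I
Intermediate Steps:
s(U) = 3 (s(U) = 3 - 1*0 = 3 + 0 = 3)
D = 971 (D = 646 + 325 = 971)
j(I) = √(3 - 6*I) (j(I) = √(3 - 3*(I + I)) = √(3 - 6*I))
((D - 1084)/(524 + 116) - 1214) + j(34) = ((971 - 1084)/(524 + 116) - 1214) + √(3 - 6*34) = (-113/640 - 1214) + √(3 - 204) = (-113*1/640 - 1214) + √(-201) = (-113/640 - 1214) + I*√201 = -777073/640 + I*√201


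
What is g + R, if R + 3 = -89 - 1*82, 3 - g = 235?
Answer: -406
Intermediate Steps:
g = -232 (g = 3 - 1*235 = 3 - 235 = -232)
R = -174 (R = -3 + (-89 - 1*82) = -3 + (-89 - 82) = -3 - 171 = -174)
g + R = -232 - 174 = -406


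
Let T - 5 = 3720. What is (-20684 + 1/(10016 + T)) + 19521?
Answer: -15980782/13741 ≈ -1163.0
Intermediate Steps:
T = 3725 (T = 5 + 3720 = 3725)
(-20684 + 1/(10016 + T)) + 19521 = (-20684 + 1/(10016 + 3725)) + 19521 = (-20684 + 1/13741) + 19521 = -284218843/13741 + 19521 = -15980782/13741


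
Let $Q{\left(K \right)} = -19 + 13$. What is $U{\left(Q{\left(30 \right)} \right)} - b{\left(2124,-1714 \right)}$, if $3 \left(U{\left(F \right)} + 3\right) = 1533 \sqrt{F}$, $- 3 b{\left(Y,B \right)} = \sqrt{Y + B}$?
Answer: $-3 + \frac{\sqrt{410}}{3} + 511 i \sqrt{6} \approx 3.7495 + 1251.7 i$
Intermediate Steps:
$b{\left(Y,B \right)} = - \frac{\sqrt{B + Y}}{3}$ ($b{\left(Y,B \right)} = - \frac{\sqrt{Y + B}}{3} = - \frac{\sqrt{B + Y}}{3}$)
$Q{\left(K \right)} = -6$
$U{\left(F \right)} = -3 + 511 \sqrt{F}$ ($U{\left(F \right)} = -3 + \frac{1533 \sqrt{F}}{3} = -3 + 511 \sqrt{F}$)
$U{\left(Q{\left(30 \right)} \right)} - b{\left(2124,-1714 \right)} = \left(-3 + 511 \sqrt{-6}\right) - - \frac{\sqrt{-1714 + 2124}}{3} = \left(-3 + 511 i \sqrt{6}\right) - - \frac{\sqrt{410}}{3} = \left(-3 + 511 i \sqrt{6}\right) + \frac{\sqrt{410}}{3} = -3 + \frac{\sqrt{410}}{3} + 511 i \sqrt{6}$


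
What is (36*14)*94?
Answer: 47376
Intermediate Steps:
(36*14)*94 = 504*94 = 47376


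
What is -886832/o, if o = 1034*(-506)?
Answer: 221708/130801 ≈ 1.6950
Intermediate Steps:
o = -523204
-886832/o = -886832/(-523204) = -886832*(-1/523204) = 221708/130801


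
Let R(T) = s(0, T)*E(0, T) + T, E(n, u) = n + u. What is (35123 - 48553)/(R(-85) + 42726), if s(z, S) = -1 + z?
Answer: -6715/21363 ≈ -0.31433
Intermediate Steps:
R(T) = 0 (R(T) = (-1 + 0)*(0 + T) + T = -T + T = 0)
(35123 - 48553)/(R(-85) + 42726) = (35123 - 48553)/(0 + 42726) = -13430/42726 = -13430*1/42726 = -6715/21363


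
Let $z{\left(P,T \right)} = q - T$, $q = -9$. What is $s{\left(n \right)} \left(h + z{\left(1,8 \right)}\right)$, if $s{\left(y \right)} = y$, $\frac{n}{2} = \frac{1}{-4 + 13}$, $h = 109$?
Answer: $\frac{184}{9} \approx 20.444$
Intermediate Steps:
$n = \frac{2}{9}$ ($n = \frac{2}{-4 + 13} = \frac{2}{9} \approx 0.22222$)
$z{\left(P,T \right)} = -9 - T$
$s{\left(n \right)} \left(h + z{\left(1,8 \right)}\right) = \frac{2 \left(109 - 17\right)}{9} = \frac{2}{9} \cdot 92 = \frac{184}{9}$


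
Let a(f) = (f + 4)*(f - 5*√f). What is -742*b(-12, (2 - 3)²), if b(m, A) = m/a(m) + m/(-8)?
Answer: 1113*(-10*√3 + 11*I)/(2*(-6*I + 5*√3)) ≈ -1082.9 - 43.418*I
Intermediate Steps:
a(f) = (4 + f)*(f - 5*√f)
b(m, A) = -m/8 + m/(m² - 20*√m - 5*m^(3/2) + 4*m) (b(m, A) = m/(m² - 20*√m - 5*m^(3/2) + 4*m) + m/(-8) = m/(m² - 20*√m - 5*m^(3/2) + 4*m) + m*(-⅛) = m/(m² - 20*√m - 5*m^(3/2) + 4*m) - m/8 = -m/8 + m/(m² - 20*√m - 5*m^(3/2) + 4*m))
-742*b(-12, (2 - 3)²) = -742*(-⅛*(-12) - 1*(-12)/(-1*(-12)² - 4*(-12) + 5*(-12)^(3/2) + 20*√(-12))) = -742*(3/2 - 1*(-12)/(-1*144 + 48 + 5*(-24*I*√3) + 20*(2*I*√3))) = -742*(3/2 - 1*(-12)/(-144 + 48 - 120*I*√3 + 40*I*√3)) = -742*(3/2 - 1*(-12)/(-96 - 80*I*√3)) = -742*(3/2 + 12/(-96 - 80*I*√3)) = -1113 - 8904/(-96 - 80*I*√3)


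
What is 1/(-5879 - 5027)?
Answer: -1/10906 ≈ -9.1693e-5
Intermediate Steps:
1/(-5879 - 5027) = 1/(-10906) = -1/10906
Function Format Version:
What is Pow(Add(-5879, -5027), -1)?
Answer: Rational(-1, 10906) ≈ -9.1693e-5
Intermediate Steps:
Pow(Add(-5879, -5027), -1) = Pow(-10906, -1) = Rational(-1, 10906)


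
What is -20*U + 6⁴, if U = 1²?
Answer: 1276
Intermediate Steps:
U = 1
-20*U + 6⁴ = -20*1 + 6⁴ = -20 + 1296 = 1276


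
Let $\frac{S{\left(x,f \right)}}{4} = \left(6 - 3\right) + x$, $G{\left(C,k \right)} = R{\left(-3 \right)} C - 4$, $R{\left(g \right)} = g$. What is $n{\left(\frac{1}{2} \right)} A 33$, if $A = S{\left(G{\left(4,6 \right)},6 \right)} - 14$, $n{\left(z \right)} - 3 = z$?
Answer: $-7623$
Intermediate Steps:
$n{\left(z \right)} = 3 + z$
$G{\left(C,k \right)} = -4 - 3 C$ ($G{\left(C,k \right)} = - 3 C - 4 = -4 - 3 C$)
$S{\left(x,f \right)} = 12 + 4 x$ ($S{\left(x,f \right)} = 4 \left(\left(6 - 3\right) + x\right) = 4 \left(3 + x\right) = 12 + 4 x$)
$A = -66$ ($A = \left(12 + 4 \left(-4 - 12\right)\right) - 14 = \left(12 + 4 \left(-16\right)\right) - 14 = \left(12 - 64\right) - 14 = -52 - 14 = -66$)
$n{\left(\frac{1}{2} \right)} A 33 = \left(3 + \frac{1}{2}\right) \left(-66\right) 33 = \frac{7}{2} \left(-66\right) 33 = \left(-231\right) 33 = -7623$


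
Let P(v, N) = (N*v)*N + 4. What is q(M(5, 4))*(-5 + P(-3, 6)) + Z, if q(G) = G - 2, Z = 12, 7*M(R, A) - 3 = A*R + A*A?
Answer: -2641/7 ≈ -377.29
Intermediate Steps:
P(v, N) = 4 + v*N² (P(v, N) = v*N² + 4 = 4 + v*N²)
M(R, A) = 3/7 + A²/7 + A*R/7 (M(R, A) = 3/7 + (A*R + A*A)/7 = 3/7 + (A*R + A²)/7 = 3/7 + (A² + A*R)/7 = 3/7 + (A²/7 + A*R/7) = 3/7 + A²/7 + A*R/7)
q(G) = -2 + G
q(M(5, 4))*(-5 + P(-3, 6)) + Z = (-2 + (3/7 + (⅐)*4² + (⅐)*4*5))*(-5 + (4 - 3*6²)) + 12 = (-2 + (3/7 + (⅐)*16 + 20/7))*(-5 + (4 - 3*36)) + 12 = (-2 + (3/7 + 16/7 + 20/7))*(-5 + (4 - 108)) + 12 = (-2 + 39/7)*(-5 - 104) + 12 = (25/7)*(-109) + 12 = -2725/7 + 12 = -2641/7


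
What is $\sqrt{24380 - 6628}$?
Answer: $2 \sqrt{4438} \approx 133.24$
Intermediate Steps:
$\sqrt{24380 - 6628} = \sqrt{17752} = 2 \sqrt{4438}$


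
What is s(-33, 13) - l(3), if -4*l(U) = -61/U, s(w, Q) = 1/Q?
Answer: -781/156 ≈ -5.0064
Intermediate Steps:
l(U) = 61/(4*U) (l(U) = -(-61)/(4*U) = 61/(4*U))
s(-33, 13) - l(3) = 1/13 - 61/(4*3) = 1/13 - 1*61/12 = 1/13 - 61/12 = -781/156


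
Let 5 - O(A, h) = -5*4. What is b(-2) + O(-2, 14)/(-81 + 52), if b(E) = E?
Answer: -83/29 ≈ -2.8621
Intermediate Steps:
O(A, h) = 25 (O(A, h) = 5 - (-5)*4 = 5 - 1*(-20) = 5 + 20 = 25)
b(-2) + O(-2, 14)/(-81 + 52) = -2 + 25/(-81 + 52) = -2 + 25/(-29) = -2 + 25*(-1/29) = -2 - 25/29 = -83/29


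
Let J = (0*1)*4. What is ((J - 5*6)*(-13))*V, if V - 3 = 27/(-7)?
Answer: -2340/7 ≈ -334.29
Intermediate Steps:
J = 0 (J = 0*4 = 0)
V = -6/7 (V = 3 + 27/(-7) = 3 + 27*(-⅐) = 3 - 27/7 = -6/7 ≈ -0.85714)
((J - 5*6)*(-13))*V = ((0 - 5*6)*(-13))*(-6/7) = ((0 - 30)*(-13))*(-6/7) = -30*(-13)*(-6/7) = 390*(-6/7) = -2340/7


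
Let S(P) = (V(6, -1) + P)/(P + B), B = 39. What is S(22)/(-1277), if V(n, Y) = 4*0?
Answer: -22/77897 ≈ -0.00028242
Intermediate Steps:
V(n, Y) = 0
S(P) = P/(39 + P) (S(P) = (0 + P)/(P + 39) = P/(39 + P))
S(22)/(-1277) = (22/(39 + 22))/(-1277) = (22/61)*(-1/1277) = -22/77897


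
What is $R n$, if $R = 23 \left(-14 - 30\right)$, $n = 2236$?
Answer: $-2262832$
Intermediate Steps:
$R = -1012$ ($R = 23 \left(-44\right) = -1012$)
$R n = \left(-1012\right) 2236 = -2262832$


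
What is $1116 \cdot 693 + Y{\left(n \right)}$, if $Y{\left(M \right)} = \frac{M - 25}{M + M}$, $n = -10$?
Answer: $\frac{3093559}{4} \approx 7.7339 \cdot 10^{5}$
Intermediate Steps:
$Y{\left(M \right)} = \frac{-25 + M}{2 M}$
$1116 \cdot 693 + Y{\left(n \right)} = 1116 \cdot 693 + \frac{-25 - 10}{2 \left(-10\right)} = 773388 + \frac{1}{2} \left(- \frac{1}{10}\right) \left(-35\right) = 773388 + \frac{7}{4} = \frac{3093559}{4}$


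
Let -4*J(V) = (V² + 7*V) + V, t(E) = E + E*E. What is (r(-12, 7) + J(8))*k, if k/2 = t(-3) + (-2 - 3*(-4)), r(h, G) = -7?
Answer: -1248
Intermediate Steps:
t(E) = E + E²
k = 32 (k = 2*(-3*(1 - 3) + (-2 - 3*(-4))) = 2*(-3*(-2) + (-2 + 12)) = 2*(6 + 10) = 2*16 = 32)
J(V) = -2*V - V²/4 (J(V) = -((V² + 7*V) + V)/4 = -(V² + 8*V)/4 = -2*V - V²/4)
(r(-12, 7) + J(8))*k = (-7 - ¼*8*(8 + 8))*32 = (-7 - ¼*8*16)*32 = (-7 - 32)*32 = -39*32 = -1248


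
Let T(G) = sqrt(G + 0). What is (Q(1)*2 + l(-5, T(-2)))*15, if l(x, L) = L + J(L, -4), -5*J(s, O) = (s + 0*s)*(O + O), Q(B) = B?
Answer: 30 + 39*I*sqrt(2) ≈ 30.0 + 55.154*I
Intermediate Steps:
J(s, O) = -2*O*s/5 (J(s, O) = -(s + 0*s)*(O + O)/5 = -(s + 0)*2*O/5 = -s*2*O/5 = -2*O*s/5)
T(G) = sqrt(G)
l(x, L) = 13*L/5 (l(x, L) = L - 2/5*(-4)*L = L + 8*L/5 = 13*L/5)
(Q(1)*2 + l(-5, T(-2)))*15 = (1*2 + 13*sqrt(-2)/5)*15 = (2 + 13*(I*sqrt(2))/5)*15 = (2 + 13*I*sqrt(2)/5)*15 = 30 + 39*I*sqrt(2)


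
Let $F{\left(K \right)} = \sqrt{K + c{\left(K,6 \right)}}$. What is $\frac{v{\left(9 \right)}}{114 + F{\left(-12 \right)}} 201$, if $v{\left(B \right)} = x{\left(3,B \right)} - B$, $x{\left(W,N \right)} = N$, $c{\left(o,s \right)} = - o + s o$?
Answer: $0$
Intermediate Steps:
$c{\left(o,s \right)} = - o + o s$
$v{\left(B \right)} = 0$ ($v{\left(B \right)} = B - B = 0$)
$F{\left(K \right)} = \sqrt{6} \sqrt{K}$ ($F{\left(K \right)} = \sqrt{K + K \left(-1 + 6\right)} = \sqrt{K + K 5} = \sqrt{K + 5 K} = \sqrt{6 K} = \sqrt{6} \sqrt{K}$)
$\frac{v{\left(9 \right)}}{114 + F{\left(-12 \right)}} 201 = \frac{0}{114 + \sqrt{6} \sqrt{-12}} \cdot 201 = \frac{0}{114 + \sqrt{6} \cdot 2 i \sqrt{3}} \cdot 201 = \frac{0}{114 + 6 i \sqrt{2}} \cdot 201 = 0 \cdot 201 = 0$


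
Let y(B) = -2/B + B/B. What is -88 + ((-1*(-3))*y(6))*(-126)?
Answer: -340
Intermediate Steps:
y(B) = 1 - 2/B (y(B) = -2/B + 1 = 1 - 2/B)
-88 + ((-1*(-3))*y(6))*(-126) = -88 + ((-1*(-3))*((-2 + 6)/6))*(-126) = -88 + (3*((1/6)*4))*(-126) = -88 + (3*(2/3))*(-126) = -88 + 2*(-126) = -88 - 252 = -340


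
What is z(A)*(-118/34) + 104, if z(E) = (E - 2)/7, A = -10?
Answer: 13084/119 ≈ 109.95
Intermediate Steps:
z(E) = -2/7 + E/7 (z(E) = (-2 + E)*(⅐) = -2/7 + E/7)
z(A)*(-118/34) + 104 = (-2/7 + (⅐)*(-10))*(-118/34) + 104 = (-2/7 - 10/7)*(-118*1/34) + 104 = -12/7*(-59/17) + 104 = 708/119 + 104 = 13084/119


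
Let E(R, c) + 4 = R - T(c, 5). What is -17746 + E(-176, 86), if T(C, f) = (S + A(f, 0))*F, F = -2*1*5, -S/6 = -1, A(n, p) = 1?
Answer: -17856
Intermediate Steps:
S = 6 (S = -6*(-1) = 6)
F = -10 (F = -2*5 = -10)
T(C, f) = -70 (T(C, f) = (6 + 1)*(-10) = 7*(-10) = -70)
E(R, c) = 66 + R (E(R, c) = -4 + (R - 1*(-70)) = -4 + (R + 70) = -4 + (70 + R) = 66 + R)
-17746 + E(-176, 86) = -17746 + (66 - 176) = -17746 - 110 = -17856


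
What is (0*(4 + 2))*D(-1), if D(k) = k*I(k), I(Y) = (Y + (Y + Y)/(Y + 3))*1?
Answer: 0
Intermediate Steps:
I(Y) = Y + 2*Y/(3 + Y) (I(Y) = (Y + (2*Y)/(3 + Y))*1 = (Y + 2*Y/(3 + Y))*1 = Y + 2*Y/(3 + Y))
D(k) = k²*(5 + k)/(3 + k) (D(k) = k*(k*(5 + k)/(3 + k)) = k²*(5 + k)/(3 + k))
(0*(4 + 2))*D(-1) = (0*(4 + 2))*((-1)²*(5 - 1)/(3 - 1)) = (0*6)*(1*4/2) = 0*(1*(½)*4) = 0*2 = 0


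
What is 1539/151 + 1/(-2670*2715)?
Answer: 11156287799/1094606550 ≈ 10.192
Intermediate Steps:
1539/151 + 1/(-2670*2715) = 1539*(1/151) - 1/2670*1/2715 = 1539/151 - 1/7249050 = 11156287799/1094606550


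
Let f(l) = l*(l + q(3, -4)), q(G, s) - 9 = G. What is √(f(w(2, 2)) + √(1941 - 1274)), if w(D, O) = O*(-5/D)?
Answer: √(-35 + √667) ≈ 3.0288*I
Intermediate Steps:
q(G, s) = 9 + G
w(D, O) = -5*O/D
f(l) = l*(12 + l) (f(l) = l*(l + (9 + 3)) = l*(l + 12) = l*(12 + l))
√(f(w(2, 2)) + √(1941 - 1274)) = √((-5*2/2)*(12 - 5*2/2) + √(1941 - 1274)) = √((-5*2*½)*(12 - 5*2*½) + √667) = √(-5*(12 - 5) + √667) = √(-5*7 + √667) = √(-35 + √667)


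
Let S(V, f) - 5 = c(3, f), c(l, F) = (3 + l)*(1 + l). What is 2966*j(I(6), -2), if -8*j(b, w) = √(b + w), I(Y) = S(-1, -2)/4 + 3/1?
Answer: -1483*√33/8 ≈ -1064.9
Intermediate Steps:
c(l, F) = (1 + l)*(3 + l)
S(V, f) = 29 (S(V, f) = 5 + (3 + 3² + 4*3) = 5 + (3 + 9 + 12) = 5 + 24 = 29)
I(Y) = 41/4 (I(Y) = 29/4 + 3/1 = 29*(¼) + 3*1 = 29/4 + 3 = 41/4)
j(b, w) = -√(b + w)/8
2966*j(I(6), -2) = 2966*(-√(41/4 - 2)/8) = 2966*(-√33/16) = -1483*√33/8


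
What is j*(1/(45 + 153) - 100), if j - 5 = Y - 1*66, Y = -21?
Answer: 811759/99 ≈ 8199.6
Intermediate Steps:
j = -82 (j = 5 + (-21 - 1*66) = 5 + (-21 - 66) = 5 - 87 = -82)
j*(1/(45 + 153) - 100) = -82*(1/(45 + 153) - 100) = -82*(1/198 - 100) = -82*(-19799/198) = 811759/99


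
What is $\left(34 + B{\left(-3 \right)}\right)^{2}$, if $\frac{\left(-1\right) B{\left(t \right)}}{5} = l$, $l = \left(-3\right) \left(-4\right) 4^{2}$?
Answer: $857476$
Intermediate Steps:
$l = 192$ ($l = 12 \cdot 16 = 192$)
$B{\left(t \right)} = -960$ ($B{\left(t \right)} = \left(-5\right) 192 = -960$)
$\left(34 + B{\left(-3 \right)}\right)^{2} = \left(34 - 960\right)^{2} = \left(-926\right)^{2} = 857476$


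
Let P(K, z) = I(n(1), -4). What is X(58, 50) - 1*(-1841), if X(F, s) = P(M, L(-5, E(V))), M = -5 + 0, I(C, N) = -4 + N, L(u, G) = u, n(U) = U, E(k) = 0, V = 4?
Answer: 1833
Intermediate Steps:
M = -5
P(K, z) = -8 (P(K, z) = -4 - 4 = -8)
X(F, s) = -8
X(58, 50) - 1*(-1841) = -8 - 1*(-1841) = -8 + 1841 = 1833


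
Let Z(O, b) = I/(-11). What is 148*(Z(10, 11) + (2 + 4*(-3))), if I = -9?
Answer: -14948/11 ≈ -1358.9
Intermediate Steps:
Z(O, b) = 9/11 (Z(O, b) = -9/(-11) = -9*(-1/11) = 9/11)
148*(Z(10, 11) + (2 + 4*(-3))) = 148*(9/11 + (2 + 4*(-3))) = 148*(9/11 + (2 - 12)) = 148*(9/11 - 10) = 148*(-101/11) = -14948/11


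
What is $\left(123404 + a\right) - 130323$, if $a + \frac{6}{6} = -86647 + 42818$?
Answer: $-50749$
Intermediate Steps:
$a = -43830$ ($a = -1 + \left(-86647 + 42818\right) = -1 - 43829 = -43830$)
$\left(123404 + a\right) - 130323 = \left(123404 - 43830\right) - 130323 = 79574 - 130323 = -50749$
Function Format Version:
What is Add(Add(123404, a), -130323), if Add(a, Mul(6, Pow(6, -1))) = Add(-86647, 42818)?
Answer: -50749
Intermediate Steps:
a = -43830 (a = Add(-1, Add(-86647, 42818)) = Add(-1, -43829) = -43830)
Add(Add(123404, a), -130323) = Add(Add(123404, -43830), -130323) = Add(79574, -130323) = -50749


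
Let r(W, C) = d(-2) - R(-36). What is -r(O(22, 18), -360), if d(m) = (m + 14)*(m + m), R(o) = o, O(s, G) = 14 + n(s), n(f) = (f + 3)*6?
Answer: 12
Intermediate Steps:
n(f) = 18 + 6*f (n(f) = (3 + f)*6 = 18 + 6*f)
O(s, G) = 32 + 6*s (O(s, G) = 14 + (18 + 6*s) = 32 + 6*s)
d(m) = 2*m*(14 + m) (d(m) = (14 + m)*(2*m) = 2*m*(14 + m))
r(W, C) = -12 (r(W, C) = 2*(-2)*(14 - 2) - 1*(-36) = 2*(-2)*12 + 36 = -48 + 36 = -12)
-r(O(22, 18), -360) = -1*(-12) = 12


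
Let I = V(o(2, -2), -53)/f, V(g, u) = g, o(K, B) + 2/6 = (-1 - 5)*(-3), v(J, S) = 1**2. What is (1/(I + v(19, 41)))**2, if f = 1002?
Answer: 9036036/9357481 ≈ 0.96565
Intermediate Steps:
v(J, S) = 1
o(K, B) = 53/3 (o(K, B) = -1/3 + (-1 - 5)*(-3) = -1/3 - 6*(-3) = -1/3 + 18 = 53/3)
I = 53/3006 (I = (53/3)/1002 = (53/3)*(1/1002) = 53/3006 ≈ 0.017631)
(1/(I + v(19, 41)))**2 = (1/(53/3006 + 1))**2 = (1/(3059/3006))**2 = (3006/3059)**2 = 9036036/9357481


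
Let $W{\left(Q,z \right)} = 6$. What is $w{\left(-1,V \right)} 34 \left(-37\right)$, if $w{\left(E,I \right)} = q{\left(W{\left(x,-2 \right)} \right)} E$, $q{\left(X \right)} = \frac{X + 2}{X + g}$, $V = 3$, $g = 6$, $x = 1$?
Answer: $\frac{2516}{3} \approx 838.67$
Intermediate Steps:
$q{\left(X \right)} = \frac{2 + X}{6 + X}$ ($q{\left(X \right)} = \frac{X + 2}{X + 6} = \frac{2 + X}{6 + X}$)
$w{\left(E,I \right)} = \frac{2 E}{3}$ ($w{\left(E,I \right)} = \frac{2 + 6}{6 + 6} E = \frac{1}{12} \cdot 8 E = \frac{2 E}{3}$)
$w{\left(-1,V \right)} 34 \left(-37\right) = \frac{2}{3} \left(-1\right) 34 \left(-37\right) = \left(- \frac{2}{3}\right) 34 \left(-37\right) = \left(- \frac{68}{3}\right) \left(-37\right) = \frac{2516}{3}$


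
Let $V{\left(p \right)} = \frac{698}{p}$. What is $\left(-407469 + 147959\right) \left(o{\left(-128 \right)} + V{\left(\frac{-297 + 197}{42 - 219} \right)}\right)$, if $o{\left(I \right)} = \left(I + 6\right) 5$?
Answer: $- \frac{811565623}{5} \approx -1.6231 \cdot 10^{8}$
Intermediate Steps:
$o{\left(I \right)} = 30 + 5 I$ ($o{\left(I \right)} = \left(6 + I\right) 5 = 30 + 5 I$)
$\left(-407469 + 147959\right) \left(o{\left(-128 \right)} + V{\left(\frac{-297 + 197}{42 - 219} \right)}\right) = \left(-407469 + 147959\right) \left(\left(30 + 5 \left(-128\right)\right) + \frac{698}{\left(-297 + 197\right) \frac{1}{42 - 219}}\right) = - 259510 \left(\left(30 - 640\right) + \frac{698}{\left(-100\right) \frac{1}{-177}}\right) = - 259510 \left(-610 + \frac{698}{\left(-100\right) \left(- \frac{1}{177}\right)}\right) = - 259510 \left(-610 + \frac{698}{\frac{100}{177}}\right) = - 259510 \left(-610 + 698 \cdot \frac{177}{100}\right) = - 259510 \left(-610 + \frac{61773}{50}\right) = \left(-259510\right) \frac{31273}{50} = - \frac{811565623}{5}$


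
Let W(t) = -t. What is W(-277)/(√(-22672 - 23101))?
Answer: -277*I*√45773/45773 ≈ -1.2947*I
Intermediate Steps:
W(-277)/(√(-22672 - 23101)) = (-1*(-277))/(√(-22672 - 23101)) = 277/(√(-45773)) = 277/((I*√45773)) = 277*(-I*√45773/45773) = -277*I*√45773/45773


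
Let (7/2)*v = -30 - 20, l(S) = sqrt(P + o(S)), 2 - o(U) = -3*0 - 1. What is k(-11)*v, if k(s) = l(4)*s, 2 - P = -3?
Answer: 2200*sqrt(2)/7 ≈ 444.47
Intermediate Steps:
P = 5 (P = 2 - 1*(-3) = 2 + 3 = 5)
o(U) = 3 (o(U) = 2 - (-3*0 - 1) = 2 - (0 - 1) = 2 - 1*(-1) = 2 + 1 = 3)
l(S) = 2*sqrt(2) (l(S) = sqrt(5 + 3) = sqrt(8) = 2*sqrt(2))
k(s) = 2*s*sqrt(2) (k(s) = (2*sqrt(2))*s = 2*s*sqrt(2))
v = -100/7 (v = 2*(-30 - 20)/7 = (2/7)*(-50) = -100/7 ≈ -14.286)
k(-11)*v = (2*(-11)*sqrt(2))*(-100/7) = -22*sqrt(2)*(-100/7) = 2200*sqrt(2)/7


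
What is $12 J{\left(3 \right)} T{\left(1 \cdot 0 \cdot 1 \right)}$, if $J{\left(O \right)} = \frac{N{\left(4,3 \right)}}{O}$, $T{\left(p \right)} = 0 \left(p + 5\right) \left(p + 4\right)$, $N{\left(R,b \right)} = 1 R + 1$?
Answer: $0$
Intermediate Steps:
$N{\left(R,b \right)} = 1 + R$ ($N{\left(R,b \right)} = R + 1 = 1 + R$)
$T{\left(p \right)} = 0$ ($T{\left(p \right)} = 0 \left(5 + p\right) \left(4 + p\right) = 0 \left(4 + p\right) \left(5 + p\right) = 0$)
$J{\left(O \right)} = \frac{5}{O}$ ($J{\left(O \right)} = \frac{1 + 4}{O} = \frac{5}{O}$)
$12 J{\left(3 \right)} T{\left(1 \cdot 0 \cdot 1 \right)} = 12 \cdot \frac{5}{3} \cdot 0 = 20 \cdot 0 = 0$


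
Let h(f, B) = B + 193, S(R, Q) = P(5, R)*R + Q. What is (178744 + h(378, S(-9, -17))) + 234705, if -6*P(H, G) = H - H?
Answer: 413625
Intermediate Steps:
P(H, G) = 0 (P(H, G) = -(H - H)/6 = -1/6*0 = 0)
S(R, Q) = Q (S(R, Q) = 0*R + Q = 0 + Q = Q)
h(f, B) = 193 + B
(178744 + h(378, S(-9, -17))) + 234705 = (178744 + (193 - 17)) + 234705 = (178744 + 176) + 234705 = 178920 + 234705 = 413625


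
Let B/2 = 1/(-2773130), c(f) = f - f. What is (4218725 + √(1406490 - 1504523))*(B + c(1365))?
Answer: -843745/277313 - I*√98033/1386565 ≈ -3.0426 - 0.00022581*I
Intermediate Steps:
c(f) = 0
B = -1/1386565 (B = 2/(-2773130) = 2*(-1/2773130) = -1/1386565 ≈ -7.2121e-7)
(4218725 + √(1406490 - 1504523))*(B + c(1365)) = (4218725 + √(1406490 - 1504523))*(-1/1386565 + 0) = (4218725 + √(-98033))*(-1/1386565) = (4218725 + I*√98033)*(-1/1386565) = -843745/277313 - I*√98033/1386565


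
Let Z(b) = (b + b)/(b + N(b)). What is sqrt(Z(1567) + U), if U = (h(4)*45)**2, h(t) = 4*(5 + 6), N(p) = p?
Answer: sqrt(3920401) ≈ 1980.0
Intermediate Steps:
h(t) = 44 (h(t) = 4*11 = 44)
Z(b) = 1 (Z(b) = (b + b)/(b + b) = (2*b)/((2*b)) = (2*b)*(1/(2*b)) = 1)
U = 3920400 (U = (44*45)**2 = 1980**2 = 3920400)
sqrt(Z(1567) + U) = sqrt(1 + 3920400) = sqrt(3920401)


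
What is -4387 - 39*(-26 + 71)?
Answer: -6142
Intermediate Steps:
-4387 - 39*(-26 + 71) = -4387 - 39*45 = -4387 - 1755 = -6142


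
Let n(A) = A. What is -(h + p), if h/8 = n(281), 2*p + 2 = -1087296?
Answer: 541401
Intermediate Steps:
p = -543649 (p = -1 + (½)*(-1087296) = -1 - 543648 = -543649)
h = 2248 (h = 8*281 = 2248)
-(h + p) = -(2248 - 543649) = -1*(-541401) = 541401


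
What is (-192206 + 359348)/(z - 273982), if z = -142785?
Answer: -167142/416767 ≈ -0.40104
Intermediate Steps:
(-192206 + 359348)/(z - 273982) = (-192206 + 359348)/(-142785 - 273982) = 167142/(-416767) = 167142*(-1/416767) = -167142/416767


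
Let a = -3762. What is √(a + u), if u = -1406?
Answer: 4*I*√323 ≈ 71.889*I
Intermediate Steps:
√(a + u) = √(-3762 - 1406) = √(-5168) = 4*I*√323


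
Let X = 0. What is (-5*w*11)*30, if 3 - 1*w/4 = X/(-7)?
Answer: -19800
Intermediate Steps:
w = 12 (w = 12 - 0/(-7) = 12 - 0*(-1)/7 = 12 - 4*0 = 12 + 0 = 12)
(-5*w*11)*30 = (-5*12*11)*30 = -60*11*30 = -660*30 = -19800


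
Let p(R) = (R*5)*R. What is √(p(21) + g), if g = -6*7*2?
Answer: √2121 ≈ 46.054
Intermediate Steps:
g = -84 (g = -42*2 = -84)
p(R) = 5*R² (p(R) = (5*R)*R = 5*R²)
√(p(21) + g) = √(5*21² - 84) = √(5*441 - 84) = √(2205 - 84) = √2121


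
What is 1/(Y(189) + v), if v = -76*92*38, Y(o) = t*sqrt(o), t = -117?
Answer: -265696/70591777195 + 351*sqrt(21)/70591777195 ≈ -3.7411e-6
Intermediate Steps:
Y(o) = -117*sqrt(o)
v = -265696 (v = -6992*38 = -265696)
1/(Y(189) + v) = 1/(-351*sqrt(21) - 265696) = 1/(-265696 - 351*sqrt(21))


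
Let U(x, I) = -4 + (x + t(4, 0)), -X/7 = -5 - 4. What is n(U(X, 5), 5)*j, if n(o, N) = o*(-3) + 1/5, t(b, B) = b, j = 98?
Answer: -92512/5 ≈ -18502.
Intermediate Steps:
X = 63 (X = -7*(-5 - 4) = -7*(-9) = 63)
U(x, I) = x (U(x, I) = -4 + (x + 4) = -4 + (4 + x) = x)
n(o, N) = 1/5 - 3*o (n(o, N) = -3*o + 1/5 = 1/5 - 3*o)
n(U(X, 5), 5)*j = (1/5 - 3*63)*98 = (1/5 - 189)*98 = -944/5*98 = -92512/5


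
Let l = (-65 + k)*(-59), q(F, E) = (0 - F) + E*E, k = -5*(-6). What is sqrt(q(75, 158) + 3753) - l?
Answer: -2065 + sqrt(28642) ≈ -1895.8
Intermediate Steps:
k = 30
q(F, E) = E**2 - F (q(F, E) = -F + E**2 = E**2 - F)
l = 2065 (l = (-65 + 30)*(-59) = -35*(-59) = 2065)
sqrt(q(75, 158) + 3753) - l = sqrt((158**2 - 1*75) + 3753) - 1*2065 = sqrt((24964 - 75) + 3753) - 2065 = sqrt(24889 + 3753) - 2065 = sqrt(28642) - 2065 = -2065 + sqrt(28642)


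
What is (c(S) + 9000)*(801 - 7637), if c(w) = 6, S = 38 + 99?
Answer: -61565016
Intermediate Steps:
S = 137
(c(S) + 9000)*(801 - 7637) = (6 + 9000)*(801 - 7637) = 9006*(-6836) = -61565016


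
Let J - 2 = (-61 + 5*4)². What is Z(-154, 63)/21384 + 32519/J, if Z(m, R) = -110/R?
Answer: 221258341/11451132 ≈ 19.322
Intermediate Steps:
J = 1683 (J = 2 + (-61 + 5*4)² = 2 + (-61 + 20)² = 2 + (-41)² = 2 + 1681 = 1683)
Z(-154, 63)/21384 + 32519/J = -110/63/21384 + 32519/1683 = -110*1/63*(1/21384) + 32519*(1/1683) = -110/63*1/21384 + 32519/1683 = -5/61236 + 32519/1683 = 221258341/11451132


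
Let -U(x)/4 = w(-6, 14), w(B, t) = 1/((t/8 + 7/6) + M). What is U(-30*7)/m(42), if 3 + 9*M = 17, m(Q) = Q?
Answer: -24/1127 ≈ -0.021295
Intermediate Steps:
M = 14/9 (M = -⅓ + (⅑)*17 = -⅓ + 17/9 = 14/9 ≈ 1.5556)
w(B, t) = 1/(49/18 + t/8) (w(B, t) = 1/((t/8 + 7/6) + 14/9) = 1/((7/6 + t/8) + 14/9) = 1/(49/18 + t/8))
U(x) = -144/161 (U(x) = -288/(196 + 9*14) = -288/(196 + 126) = -288/322 = -4*36/161 = -144/161)
U(-30*7)/m(42) = -144/161/42 = -144/161*1/42 = -24/1127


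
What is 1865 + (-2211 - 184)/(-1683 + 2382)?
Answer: 1301240/699 ≈ 1861.6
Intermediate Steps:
1865 + (-2211 - 184)/(-1683 + 2382) = 1865 - 2395/699 = 1301240/699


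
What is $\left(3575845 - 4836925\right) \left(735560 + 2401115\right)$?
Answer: $-3955598109000$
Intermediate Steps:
$\left(3575845 - 4836925\right) \left(735560 + 2401115\right) = \left(-1261080\right) 3136675 = -3955598109000$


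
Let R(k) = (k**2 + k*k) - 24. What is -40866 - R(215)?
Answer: -133292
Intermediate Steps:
R(k) = -24 + 2*k**2 (R(k) = (k**2 + k**2) - 24 = 2*k**2 - 24 = -24 + 2*k**2)
-40866 - R(215) = -40866 - (-24 + 2*215**2) = -40866 - (-24 + 2*46225) = -40866 - (-24 + 92450) = -40866 - 1*92426 = -40866 - 92426 = -133292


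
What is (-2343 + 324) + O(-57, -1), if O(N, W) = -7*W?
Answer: -2012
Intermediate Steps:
(-2343 + 324) + O(-57, -1) = (-2343 + 324) - 7*(-1) = -2019 + 7 = -2012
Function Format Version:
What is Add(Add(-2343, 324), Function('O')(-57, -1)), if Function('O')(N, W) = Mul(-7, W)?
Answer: -2012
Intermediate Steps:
Add(Add(-2343, 324), Function('O')(-57, -1)) = Add(Add(-2343, 324), Mul(-7, -1)) = Add(-2019, 7) = -2012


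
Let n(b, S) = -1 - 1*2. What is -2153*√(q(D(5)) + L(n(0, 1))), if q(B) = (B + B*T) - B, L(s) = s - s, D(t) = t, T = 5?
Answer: -10765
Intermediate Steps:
n(b, S) = -3 (n(b, S) = -1 - 2 = -3)
L(s) = 0
q(B) = 5*B (q(B) = (B + B*5) - B = (B + 5*B) - B = 6*B - B = 5*B)
-2153*√(q(D(5)) + L(n(0, 1))) = -2153*√(5*5 + 0) = -2153*√(25 + 0) = -2153*√25 = -2153*5 = -10765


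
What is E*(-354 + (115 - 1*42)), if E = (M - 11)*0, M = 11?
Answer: 0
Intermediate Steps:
E = 0 (E = (11 - 11)*0 = 0*0 = 0)
E*(-354 + (115 - 1*42)) = 0*(-354 + (115 - 1*42)) = 0*(-354 + (115 - 42)) = 0*(-354 + 73) = 0*(-281) = 0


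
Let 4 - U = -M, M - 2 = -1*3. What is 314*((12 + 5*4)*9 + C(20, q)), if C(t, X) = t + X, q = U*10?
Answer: 106132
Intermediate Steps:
M = -1 (M = 2 - 1*3 = 2 - 3 = -1)
U = 3 (U = 4 - (-1)*(-1) = 4 - 1*1 = 4 - 1 = 3)
q = 30 (q = 3*10 = 30)
C(t, X) = X + t
314*((12 + 5*4)*9 + C(20, q)) = 314*((12 + 5*4)*9 + (30 + 20)) = 314*((12 + 20)*9 + 50) = 314*(32*9 + 50) = 314*(288 + 50) = 314*338 = 106132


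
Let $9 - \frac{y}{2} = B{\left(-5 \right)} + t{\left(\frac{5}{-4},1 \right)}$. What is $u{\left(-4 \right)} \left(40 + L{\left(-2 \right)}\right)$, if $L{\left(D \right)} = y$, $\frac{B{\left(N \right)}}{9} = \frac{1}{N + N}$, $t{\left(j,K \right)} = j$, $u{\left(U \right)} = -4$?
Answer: $- \frac{1246}{5} \approx -249.2$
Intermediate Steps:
$B{\left(N \right)} = \frac{9}{2 N}$ ($B{\left(N \right)} = \frac{9}{N + N} = \frac{9}{2 N}$)
$y = \frac{223}{10}$ ($y = 18 - 2 \left(\frac{9}{2 \left(-5\right)} + \frac{5}{-4}\right) = 18 - 2 \left(\frac{9}{2} \left(- \frac{1}{5}\right) + 5 \left(- \frac{1}{4}\right)\right) = 18 - 2 \left(- \frac{9}{10} - \frac{5}{4}\right) = 18 - - \frac{43}{10} = 18 + \frac{43}{10} = \frac{223}{10} \approx 22.3$)
$L{\left(D \right)} = \frac{223}{10}$
$u{\left(-4 \right)} \left(40 + L{\left(-2 \right)}\right) = - 4 \left(40 + \frac{223}{10}\right) = \left(-4\right) \frac{623}{10} = - \frac{1246}{5}$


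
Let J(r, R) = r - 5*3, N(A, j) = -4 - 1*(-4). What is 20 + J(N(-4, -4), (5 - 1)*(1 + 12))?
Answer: 5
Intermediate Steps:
N(A, j) = 0 (N(A, j) = -4 + 4 = 0)
J(r, R) = -15 + r (J(r, R) = r - 15 = -15 + r)
20 + J(N(-4, -4), (5 - 1)*(1 + 12)) = 20 + (-15 + 0) = 20 - 15 = 5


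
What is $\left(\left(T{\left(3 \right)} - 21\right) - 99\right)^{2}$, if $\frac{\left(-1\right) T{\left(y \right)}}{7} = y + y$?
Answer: $26244$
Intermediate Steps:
$T{\left(y \right)} = - 14 y$ ($T{\left(y \right)} = - 7 \left(y + y\right) = - 7 \cdot 2 y = - 14 y$)
$\left(\left(T{\left(3 \right)} - 21\right) - 99\right)^{2} = \left(\left(\left(-14\right) 3 - 21\right) - 99\right)^{2} = \left(\left(-42 - 21\right) - 99\right)^{2} = \left(-63 - 99\right)^{2} = \left(-162\right)^{2} = 26244$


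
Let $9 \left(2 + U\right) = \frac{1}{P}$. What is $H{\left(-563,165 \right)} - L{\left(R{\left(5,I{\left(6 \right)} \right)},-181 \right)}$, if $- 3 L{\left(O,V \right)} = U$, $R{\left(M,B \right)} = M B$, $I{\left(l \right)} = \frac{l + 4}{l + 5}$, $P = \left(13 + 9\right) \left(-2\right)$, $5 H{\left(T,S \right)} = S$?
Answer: $\frac{38411}{1188} \approx 32.333$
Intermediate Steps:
$H{\left(T,S \right)} = \frac{S}{5}$
$P = -44$ ($P = 22 \left(-2\right) = -44$)
$I{\left(l \right)} = \frac{4 + l}{5 + l}$
$R{\left(M,B \right)} = B M$
$U = - \frac{793}{396}$ ($U = -2 + \frac{1}{9 \left(-44\right)} = -2 + \frac{1}{9} \left(- \frac{1}{44}\right) = -2 - \frac{1}{396} = - \frac{793}{396} \approx -2.0025$)
$L{\left(O,V \right)} = \frac{793}{1188}$ ($L{\left(O,V \right)} = \left(- \frac{1}{3}\right) \left(- \frac{793}{396}\right) = \frac{793}{1188}$)
$H{\left(-563,165 \right)} - L{\left(R{\left(5,I{\left(6 \right)} \right)},-181 \right)} = \frac{1}{5} \cdot 165 - \frac{793}{1188} = 33 - \frac{793}{1188} = \frac{38411}{1188}$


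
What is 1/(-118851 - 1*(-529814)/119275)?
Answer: -119275/14175423211 ≈ -8.4142e-6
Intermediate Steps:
1/(-118851 - 1*(-529814)/119275) = 1/(-118851 + 529814*(1/119275)) = 1/(-118851 + 529814/119275) = 1/(-14175423211/119275) = -119275/14175423211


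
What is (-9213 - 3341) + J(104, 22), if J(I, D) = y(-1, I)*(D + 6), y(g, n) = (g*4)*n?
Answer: -24202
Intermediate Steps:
y(g, n) = 4*g*n (y(g, n) = (4*g)*n = 4*g*n)
J(I, D) = -4*I*(6 + D) (J(I, D) = (4*(-1)*I)*(D + 6) = (-4*I)*(6 + D) = -4*I*(6 + D))
(-9213 - 3341) + J(104, 22) = (-9213 - 3341) - 4*104*(6 + 22) = -12554 - 4*104*28 = -12554 - 11648 = -24202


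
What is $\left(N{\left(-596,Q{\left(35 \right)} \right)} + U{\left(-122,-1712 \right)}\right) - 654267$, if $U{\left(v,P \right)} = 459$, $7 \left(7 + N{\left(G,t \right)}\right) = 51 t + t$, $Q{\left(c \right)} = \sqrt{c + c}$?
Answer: $-653815 + \frac{52 \sqrt{70}}{7} \approx -6.5375 \cdot 10^{5}$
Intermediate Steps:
$Q{\left(c \right)} = \sqrt{2} \sqrt{c}$ ($Q{\left(c \right)} = \sqrt{2 c} = \sqrt{2} \sqrt{c}$)
$N{\left(G,t \right)} = -7 + \frac{52 t}{7}$ ($N{\left(G,t \right)} = -7 + \frac{51 t + t}{7} = -7 + \frac{52 t}{7}$)
$\left(N{\left(-596,Q{\left(35 \right)} \right)} + U{\left(-122,-1712 \right)}\right) - 654267 = \left(\left(-7 + \frac{52 \sqrt{2} \sqrt{35}}{7}\right) + 459\right) - 654267 = \left(\left(-7 + \frac{52 \sqrt{70}}{7}\right) + 459\right) - 654267 = \left(452 + \frac{52 \sqrt{70}}{7}\right) - 654267 = -653815 + \frac{52 \sqrt{70}}{7}$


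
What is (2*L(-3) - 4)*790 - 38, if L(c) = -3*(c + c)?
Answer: 25242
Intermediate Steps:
L(c) = -6*c
(2*L(-3) - 4)*790 - 38 = (2*(-6*(-3)) - 4)*790 - 38 = (2*18 - 4)*790 - 38 = (36 - 4)*790 - 38 = 32*790 - 38 = 25280 - 38 = 25242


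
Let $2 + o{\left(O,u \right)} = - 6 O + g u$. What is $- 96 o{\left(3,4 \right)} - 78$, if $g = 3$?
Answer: $690$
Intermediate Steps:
$o{\left(O,u \right)} = -2 - 6 O + 3 u$ ($o{\left(O,u \right)} = -2 - \left(- 3 u + 6 O\right) = -2 - 6 O + 3 u$)
$- 96 o{\left(3,4 \right)} - 78 = - 96 \left(-2 - 18 + 3 \cdot 4\right) - 78 = - 96 \left(-2 - 18 + 12\right) - 78 = \left(-96\right) \left(-8\right) - 78 = 768 - 78 = 690$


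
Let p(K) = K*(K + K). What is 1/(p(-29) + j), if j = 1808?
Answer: 1/3490 ≈ 0.00028653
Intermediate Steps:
p(K) = 2*K² (p(K) = K*(2*K) = 2*K²)
1/(p(-29) + j) = 1/(2*(-29)² + 1808) = 1/(2*841 + 1808) = 1/(1682 + 1808) = 1/3490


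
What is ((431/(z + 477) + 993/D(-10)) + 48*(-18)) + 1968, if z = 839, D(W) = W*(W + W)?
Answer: 72991447/65800 ≈ 1109.3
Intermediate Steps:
D(W) = 2*W² (D(W) = W*(2*W) = 2*W²)
((431/(z + 477) + 993/D(-10)) + 48*(-18)) + 1968 = ((431/(839 + 477) + 993/((2*(-10)²))) + 48*(-18)) + 1968 = ((431/1316 + 993/((2*100))) - 864) + 1968 = ((431*(1/1316) + 993/200) - 864) + 1968 = ((431/1316 + 993*(1/200)) - 864) + 1968 = ((431/1316 + 993/200) - 864) + 1968 = (348247/65800 - 864) + 1968 = -56502953/65800 + 1968 = 72991447/65800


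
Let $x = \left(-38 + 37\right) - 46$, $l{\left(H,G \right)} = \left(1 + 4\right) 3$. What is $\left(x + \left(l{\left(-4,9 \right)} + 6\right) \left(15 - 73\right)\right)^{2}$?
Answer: $1600225$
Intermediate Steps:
$l{\left(H,G \right)} = 15$ ($l{\left(H,G \right)} = 5 \cdot 3 = 15$)
$x = -47$ ($x = -1 - 46 = -47$)
$\left(x + \left(l{\left(-4,9 \right)} + 6\right) \left(15 - 73\right)\right)^{2} = \left(-47 + \left(15 + 6\right) \left(15 - 73\right)\right)^{2} = \left(-47 + 21 \left(-58\right)\right)^{2} = \left(-47 - 1218\right)^{2} = \left(-1265\right)^{2} = 1600225$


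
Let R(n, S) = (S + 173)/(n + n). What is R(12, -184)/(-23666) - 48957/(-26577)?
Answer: 3089676115/1677256752 ≈ 1.8421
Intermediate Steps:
R(n, S) = (173 + S)/(2*n) (R(n, S) = (173 + S)/((2*n)) = (173 + S)*(1/(2*n)) = (173 + S)/(2*n))
R(12, -184)/(-23666) - 48957/(-26577) = ((½)*(173 - 184)/12)/(-23666) - 48957/(-26577) = ((½)*(1/12)*(-11))*(-1/23666) - 48957*(-1/26577) = -11/24*(-1/23666) + 16319/8859 = 11/567984 + 16319/8859 = 3089676115/1677256752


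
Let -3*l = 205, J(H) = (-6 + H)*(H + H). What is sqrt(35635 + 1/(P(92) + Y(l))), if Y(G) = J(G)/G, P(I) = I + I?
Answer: sqrt(400395178)/106 ≈ 188.77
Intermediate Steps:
P(I) = 2*I
J(H) = 2*H*(-6 + H) (J(H) = (-6 + H)*(2*H) = 2*H*(-6 + H))
l = -205/3 (l = -1/3*205 = -205/3 ≈ -68.333)
Y(G) = -12 + 2*G (Y(G) = (2*G*(-6 + G))/G = -12 + 2*G)
sqrt(35635 + 1/(P(92) + Y(l))) = sqrt(35635 + 1/(2*92 + (-12 + 2*(-205/3)))) = sqrt(35635 + 1/(184 + (-12 - 410/3))) = sqrt(35635 + 1/(184 - 446/3)) = sqrt(35635 + 1/(106/3)) = sqrt(35635 + 3/106) = sqrt(3777313/106) = sqrt(400395178)/106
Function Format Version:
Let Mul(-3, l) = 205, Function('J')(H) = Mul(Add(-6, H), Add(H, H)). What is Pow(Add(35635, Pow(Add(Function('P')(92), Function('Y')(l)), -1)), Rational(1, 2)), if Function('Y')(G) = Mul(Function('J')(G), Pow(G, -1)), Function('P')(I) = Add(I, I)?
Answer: Mul(Rational(1, 106), Pow(400395178, Rational(1, 2))) ≈ 188.77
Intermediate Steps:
Function('P')(I) = Mul(2, I)
Function('J')(H) = Mul(2, H, Add(-6, H)) (Function('J')(H) = Mul(Add(-6, H), Mul(2, H)) = Mul(2, H, Add(-6, H)))
l = Rational(-205, 3) (l = Mul(Rational(-1, 3), 205) = Rational(-205, 3) ≈ -68.333)
Function('Y')(G) = Add(-12, Mul(2, G)) (Function('Y')(G) = Mul(Mul(2, G, Add(-6, G)), Pow(G, -1)) = Add(-12, Mul(2, G)))
Pow(Add(35635, Pow(Add(Function('P')(92), Function('Y')(l)), -1)), Rational(1, 2)) = Pow(Add(35635, Pow(Add(Mul(2, 92), Add(-12, Mul(2, Rational(-205, 3)))), -1)), Rational(1, 2)) = Pow(Add(35635, Pow(Add(184, Add(-12, Rational(-410, 3))), -1)), Rational(1, 2)) = Pow(Add(35635, Pow(Add(184, Rational(-446, 3)), -1)), Rational(1, 2)) = Pow(Add(35635, Pow(Rational(106, 3), -1)), Rational(1, 2)) = Pow(Add(35635, Rational(3, 106)), Rational(1, 2)) = Pow(Rational(3777313, 106), Rational(1, 2)) = Mul(Rational(1, 106), Pow(400395178, Rational(1, 2)))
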